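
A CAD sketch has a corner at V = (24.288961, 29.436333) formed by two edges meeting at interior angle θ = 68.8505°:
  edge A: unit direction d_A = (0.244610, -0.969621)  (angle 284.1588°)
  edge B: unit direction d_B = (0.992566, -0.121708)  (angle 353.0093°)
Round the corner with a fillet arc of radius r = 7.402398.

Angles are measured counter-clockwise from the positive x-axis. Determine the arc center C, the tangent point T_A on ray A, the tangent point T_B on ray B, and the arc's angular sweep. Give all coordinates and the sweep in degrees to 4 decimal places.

center=(34.1085,20.7744) T_A=(26.9309,18.9637) T_B=(35.0094,28.1218) sweep=111.1495

bisector direction at 318.5840° = (0.749927,-0.661521)
center distance |VC| = r/sin(θ/2) = 7.402398/sin(34.4252°) = 13.093928
C = V + |VC|·bis = (34.1085,20.7744)
T_A = V + ((C−V)·d_A)·d_A = V + 10.8007·d_A = (26.9309,18.9637)
T_B = V + ((C−V)·d_B)·d_B = V + 10.8007·d_B = (35.0094,28.1218)
sweep = 180° − θ = 111.1495°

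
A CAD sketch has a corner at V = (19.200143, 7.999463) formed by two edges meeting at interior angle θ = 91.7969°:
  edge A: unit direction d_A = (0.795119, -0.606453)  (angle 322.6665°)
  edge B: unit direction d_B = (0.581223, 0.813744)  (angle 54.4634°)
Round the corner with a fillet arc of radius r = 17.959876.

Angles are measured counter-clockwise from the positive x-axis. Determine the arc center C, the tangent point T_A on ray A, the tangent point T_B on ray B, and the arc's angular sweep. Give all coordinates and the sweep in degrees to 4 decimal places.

center=(43.9312,11.7242) T_A=(33.0394,-2.5560) T_B=(29.3165,22.1629) sweep=88.2031

bisector direction at 8.5649° = (0.988848,0.148930)
center distance |VC| = r/sin(θ/2) = 17.959876/sin(45.8984°) = 25.010011
C = V + |VC|·bis = (43.9312,11.7242)
T_A = V + ((C−V)·d_A)·d_A = V + 17.4053·d_A = (33.0394,-2.5560)
T_B = V + ((C−V)·d_B)·d_B = V + 17.4053·d_B = (29.3165,22.1629)
sweep = 180° − θ = 88.2031°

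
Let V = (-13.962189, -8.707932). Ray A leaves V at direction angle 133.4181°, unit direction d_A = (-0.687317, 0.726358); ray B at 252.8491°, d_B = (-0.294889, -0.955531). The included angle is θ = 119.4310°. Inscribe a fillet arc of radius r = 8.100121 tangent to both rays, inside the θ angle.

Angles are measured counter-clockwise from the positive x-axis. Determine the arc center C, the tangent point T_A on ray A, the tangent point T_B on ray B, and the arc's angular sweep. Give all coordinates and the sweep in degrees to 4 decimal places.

bisector direction at 193.1336° = (-0.973843,-0.227222)
center distance |VC| = r/sin(θ/2) = 8.100121/sin(59.7155°) = 9.380221
C = V + |VC|·bis = (-23.0971,-10.8393)
T_A = V + ((C−V)·d_A)·d_A = V + 4.7304·d_A = (-17.2135,-5.2720)
T_B = V + ((C−V)·d_B)·d_B = V + 4.7304·d_B = (-15.3571,-13.2280)
sweep = 180° − θ = 60.5690°

center=(-23.0971,-10.8393) T_A=(-17.2135,-5.2720) T_B=(-15.3571,-13.2280) sweep=60.5690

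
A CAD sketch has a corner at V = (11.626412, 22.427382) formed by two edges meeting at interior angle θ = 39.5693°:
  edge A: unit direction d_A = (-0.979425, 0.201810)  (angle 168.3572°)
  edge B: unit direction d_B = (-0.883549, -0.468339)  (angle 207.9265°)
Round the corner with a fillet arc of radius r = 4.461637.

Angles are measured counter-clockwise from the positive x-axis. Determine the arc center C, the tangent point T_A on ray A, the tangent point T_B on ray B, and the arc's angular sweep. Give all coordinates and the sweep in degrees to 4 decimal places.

bisector direction at 188.1419° = (-0.989920,-0.141624)
center distance |VC| = r/sin(θ/2) = 4.461637/sin(19.7846°) = 13.181163
C = V + |VC|·bis = (-1.4219,20.5606)
T_A = V + ((C−V)·d_A)·d_A = V + 12.4031·d_A = (-0.5215,24.9304)
T_B = V + ((C−V)·d_B)·d_B = V + 12.4031·d_B = (0.6677,16.6185)
sweep = 180° − θ = 140.4307°

center=(-1.4219,20.5606) T_A=(-0.5215,24.9304) T_B=(0.6677,16.6185) sweep=140.4307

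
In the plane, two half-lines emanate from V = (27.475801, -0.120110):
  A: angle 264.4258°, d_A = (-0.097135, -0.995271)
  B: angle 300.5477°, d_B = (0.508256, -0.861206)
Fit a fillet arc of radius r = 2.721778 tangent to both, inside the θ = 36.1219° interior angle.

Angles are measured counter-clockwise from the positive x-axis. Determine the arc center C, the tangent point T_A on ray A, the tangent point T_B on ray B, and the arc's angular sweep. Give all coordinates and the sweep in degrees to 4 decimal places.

center=(29.3740,-8.6916) T_A=(26.6651,-8.4272) T_B=(31.7180,-7.3082) sweep=143.8781

bisector direction at 282.4867° = (0.216214,-0.976346)
center distance |VC| = r/sin(θ/2) = 2.721778/sin(18.0609°) = 8.779121
C = V + |VC|·bis = (29.3740,-8.6916)
T_A = V + ((C−V)·d_A)·d_A = V + 8.3465·d_A = (26.6651,-8.4272)
T_B = V + ((C−V)·d_B)·d_B = V + 8.3465·d_B = (31.7180,-7.3082)
sweep = 180° − θ = 143.8781°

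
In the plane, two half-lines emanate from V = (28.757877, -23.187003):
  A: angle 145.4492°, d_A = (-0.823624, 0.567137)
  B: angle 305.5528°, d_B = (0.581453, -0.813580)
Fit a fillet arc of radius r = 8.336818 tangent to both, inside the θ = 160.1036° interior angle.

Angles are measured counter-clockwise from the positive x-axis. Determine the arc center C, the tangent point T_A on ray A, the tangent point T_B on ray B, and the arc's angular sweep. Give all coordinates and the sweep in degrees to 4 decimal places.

center=(22.8254,-29.2241) T_A=(27.5535,-22.3577) T_B=(29.6081,-24.3766) sweep=19.8964

bisector direction at 225.5010° = (-0.700897,-0.713263)
center distance |VC| = r/sin(θ/2) = 8.336818/sin(80.0518°) = 8.464081
C = V + |VC|·bis = (22.8254,-29.2241)
T_A = V + ((C−V)·d_A)·d_A = V + 1.4622·d_A = (27.5535,-22.3577)
T_B = V + ((C−V)·d_B)·d_B = V + 1.4622·d_B = (29.6081,-24.3766)
sweep = 180° − θ = 19.8964°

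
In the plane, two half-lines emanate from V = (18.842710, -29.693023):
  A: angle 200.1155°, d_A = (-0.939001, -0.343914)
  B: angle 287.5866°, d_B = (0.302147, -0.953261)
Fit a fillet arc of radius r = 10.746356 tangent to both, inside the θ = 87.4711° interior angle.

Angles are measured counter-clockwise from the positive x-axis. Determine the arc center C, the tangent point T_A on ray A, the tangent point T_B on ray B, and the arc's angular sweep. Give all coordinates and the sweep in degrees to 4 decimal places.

center=(11.9922,-43.6465) T_A=(8.2964,-33.5557) T_B=(22.2363,-40.3995) sweep=92.5289

bisector direction at 243.8511° = (-0.440706,-0.897651)
center distance |VC| = r/sin(θ/2) = 10.746356/sin(43.7356°) = 15.544447
C = V + |VC|·bis = (11.9922,-43.6465)
T_A = V + ((C−V)·d_A)·d_A = V + 11.2315·d_A = (8.2964,-33.5557)
T_B = V + ((C−V)·d_B)·d_B = V + 11.2315·d_B = (22.2363,-40.3995)
sweep = 180° − θ = 92.5289°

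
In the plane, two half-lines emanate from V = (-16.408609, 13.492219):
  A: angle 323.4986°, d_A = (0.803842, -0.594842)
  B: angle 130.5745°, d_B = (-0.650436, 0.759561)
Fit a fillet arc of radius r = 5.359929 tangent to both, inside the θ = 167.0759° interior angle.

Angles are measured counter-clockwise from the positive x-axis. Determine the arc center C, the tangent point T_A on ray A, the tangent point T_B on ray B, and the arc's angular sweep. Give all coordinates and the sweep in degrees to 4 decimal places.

bisector direction at 47.0366° = (0.681532,0.731789)
center distance |VC| = r/sin(θ/2) = 5.359929/sin(83.5379°) = 5.394200
C = V + |VC|·bis = (-12.7323,17.4396)
T_A = V + ((C−V)·d_A)·d_A = V + 0.6071·d_A = (-15.9206,13.1311)
T_B = V + ((C−V)·d_B)·d_B = V + 0.6071·d_B = (-16.8035,13.9533)
sweep = 180° − θ = 12.9241°

center=(-12.7323,17.4396) T_A=(-15.9206,13.1311) T_B=(-16.8035,13.9533) sweep=12.9241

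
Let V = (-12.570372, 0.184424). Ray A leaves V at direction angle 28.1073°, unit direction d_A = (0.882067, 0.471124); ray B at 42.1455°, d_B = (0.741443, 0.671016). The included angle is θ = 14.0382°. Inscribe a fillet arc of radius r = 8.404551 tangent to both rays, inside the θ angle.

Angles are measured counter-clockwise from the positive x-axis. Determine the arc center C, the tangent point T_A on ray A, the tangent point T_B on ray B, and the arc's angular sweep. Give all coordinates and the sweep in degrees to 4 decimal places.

center=(43.6812,39.7574) T_A=(47.6408,32.3440) T_B=(38.0416,45.9889) sweep=165.9618

bisector direction at 35.1264° = (0.817885,0.575382)
center distance |VC| = r/sin(θ/2) = 8.404551/sin(7.0191°) = 68.776895
C = V + |VC|·bis = (43.6812,39.7574)
T_A = V + ((C−V)·d_A)·d_A = V + 68.2614·d_A = (47.6408,32.3440)
T_B = V + ((C−V)·d_B)·d_B = V + 68.2614·d_B = (38.0416,45.9889)
sweep = 180° − θ = 165.9618°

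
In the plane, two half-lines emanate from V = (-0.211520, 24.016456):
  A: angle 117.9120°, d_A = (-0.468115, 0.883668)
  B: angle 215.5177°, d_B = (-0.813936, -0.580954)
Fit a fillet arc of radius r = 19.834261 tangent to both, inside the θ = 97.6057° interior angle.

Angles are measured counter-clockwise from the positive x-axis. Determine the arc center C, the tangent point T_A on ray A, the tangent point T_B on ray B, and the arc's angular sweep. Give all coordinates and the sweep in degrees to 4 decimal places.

center=(-25.8658,30.0738) T_A=(-8.3389,39.3586) T_B=(-14.3429,13.9300) sweep=82.3943

bisector direction at 166.7149° = (-0.973238,0.229797)
center distance |VC| = r/sin(θ/2) = 19.834261/sin(48.8028°) = 26.359655
C = V + |VC|·bis = (-25.8658,30.0738)
T_A = V + ((C−V)·d_A)·d_A = V + 17.3618·d_A = (-8.3389,39.3586)
T_B = V + ((C−V)·d_B)·d_B = V + 17.3618·d_B = (-14.3429,13.9300)
sweep = 180° − θ = 82.3943°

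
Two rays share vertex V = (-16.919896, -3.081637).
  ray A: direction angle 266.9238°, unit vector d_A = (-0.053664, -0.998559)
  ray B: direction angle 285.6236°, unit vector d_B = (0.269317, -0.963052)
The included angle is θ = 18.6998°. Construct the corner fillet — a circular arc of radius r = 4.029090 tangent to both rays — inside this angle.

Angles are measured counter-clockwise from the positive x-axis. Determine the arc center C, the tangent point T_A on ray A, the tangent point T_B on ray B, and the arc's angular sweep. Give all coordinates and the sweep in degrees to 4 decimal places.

bisector direction at 276.2737° = (0.109278,-0.994011)
center distance |VC| = r/sin(θ/2) = 4.029090/sin(9.3499°) = 24.800011
C = V + |VC|·bis = (-14.2098,-27.7331)
T_A = V + ((C−V)·d_A)·d_A = V + 24.4705·d_A = (-18.2331,-27.5169)
T_B = V + ((C−V)·d_B)·d_B = V + 24.4705·d_B = (-10.3296,-26.6480)
sweep = 180° − θ = 161.3002°

center=(-14.2098,-27.7331) T_A=(-18.2331,-27.5169) T_B=(-10.3296,-26.6480) sweep=161.3002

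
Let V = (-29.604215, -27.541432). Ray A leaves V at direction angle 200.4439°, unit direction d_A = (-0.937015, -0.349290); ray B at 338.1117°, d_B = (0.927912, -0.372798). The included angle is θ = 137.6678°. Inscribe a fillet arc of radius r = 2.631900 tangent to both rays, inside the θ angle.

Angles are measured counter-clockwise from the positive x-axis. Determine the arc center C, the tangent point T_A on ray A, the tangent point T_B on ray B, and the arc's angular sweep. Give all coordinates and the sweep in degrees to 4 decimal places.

center=(-29.6398,-30.3635) T_A=(-30.5591,-27.8974) T_B=(-28.6586,-27.9213) sweep=42.3322

bisector direction at 269.2778° = (-0.012604,-0.999921)
center distance |VC| = r/sin(θ/2) = 2.631900/sin(68.8339°) = 2.822299
C = V + |VC|·bis = (-29.6398,-30.3635)
T_A = V + ((C−V)·d_A)·d_A = V + 1.0191·d_A = (-30.5591,-27.8974)
T_B = V + ((C−V)·d_B)·d_B = V + 1.0191·d_B = (-28.6586,-27.9213)
sweep = 180° − θ = 42.3322°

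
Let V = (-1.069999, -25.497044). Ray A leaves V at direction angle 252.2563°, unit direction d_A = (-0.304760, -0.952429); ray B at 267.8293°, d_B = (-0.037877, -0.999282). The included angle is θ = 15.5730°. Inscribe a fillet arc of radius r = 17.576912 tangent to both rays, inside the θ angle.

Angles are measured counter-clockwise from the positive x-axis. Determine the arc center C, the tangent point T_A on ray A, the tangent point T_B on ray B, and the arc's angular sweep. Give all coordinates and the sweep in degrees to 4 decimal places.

bisector direction at 260.0428° = (-0.172912,-0.984937)
center distance |VC| = r/sin(θ/2) = 17.576912/sin(7.7865°) = 129.736018
C = V + |VC|·bis = (-23.5030,-153.2789)
T_A = V + ((C−V)·d_A)·d_A = V + 128.5398·d_A = (-40.2437,-147.9221)
T_B = V + ((C−V)·d_B)·d_B = V + 128.5398·d_B = (-5.9387,-153.9446)
sweep = 180° − θ = 164.4270°

center=(-23.5030,-153.2789) T_A=(-40.2437,-147.9221) T_B=(-5.9387,-153.9446) sweep=164.4270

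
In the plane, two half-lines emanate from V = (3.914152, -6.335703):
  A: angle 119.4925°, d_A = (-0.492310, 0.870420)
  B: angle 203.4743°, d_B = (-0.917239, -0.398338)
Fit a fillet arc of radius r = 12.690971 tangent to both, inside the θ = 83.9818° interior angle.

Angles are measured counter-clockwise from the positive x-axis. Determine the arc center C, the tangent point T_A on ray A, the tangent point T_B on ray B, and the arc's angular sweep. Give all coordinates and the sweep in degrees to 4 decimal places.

bisector direction at 161.4834° = (-0.948232,0.317579)
center distance |VC| = r/sin(θ/2) = 12.690971/sin(41.9909°) = 18.969705
C = V + |VC|·bis = (-14.0735,-0.3113)
T_A = V + ((C−V)·d_A)·d_A = V + 14.0993·d_A = (-3.0270,5.9366)
T_B = V + ((C−V)·d_B)·d_B = V + 14.0993·d_B = (-9.0182,-11.9520)
sweep = 180° − θ = 96.0182°

center=(-14.0735,-0.3113) T_A=(-3.0270,5.9366) T_B=(-9.0182,-11.9520) sweep=96.0182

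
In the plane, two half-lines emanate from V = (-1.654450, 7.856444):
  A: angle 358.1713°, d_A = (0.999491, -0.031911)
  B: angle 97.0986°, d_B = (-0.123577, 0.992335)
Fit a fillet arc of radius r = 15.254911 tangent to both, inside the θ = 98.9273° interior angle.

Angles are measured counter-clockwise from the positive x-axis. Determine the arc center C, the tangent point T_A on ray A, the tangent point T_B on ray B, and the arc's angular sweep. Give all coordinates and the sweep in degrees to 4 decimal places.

center=(11.8714,22.6873) T_A=(11.3846,7.4401) T_B=(-3.2666,20.8021) sweep=81.0727

bisector direction at 47.6349° = (0.673852,0.738867)
center distance |VC| = r/sin(θ/2) = 15.254911/sin(49.4637°) = 20.072415
C = V + |VC|·bis = (11.8714,22.6873)
T_A = V + ((C−V)·d_A)·d_A = V + 13.0457·d_A = (11.3846,7.4401)
T_B = V + ((C−V)·d_B)·d_B = V + 13.0457·d_B = (-3.2666,20.8021)
sweep = 180° − θ = 81.0727°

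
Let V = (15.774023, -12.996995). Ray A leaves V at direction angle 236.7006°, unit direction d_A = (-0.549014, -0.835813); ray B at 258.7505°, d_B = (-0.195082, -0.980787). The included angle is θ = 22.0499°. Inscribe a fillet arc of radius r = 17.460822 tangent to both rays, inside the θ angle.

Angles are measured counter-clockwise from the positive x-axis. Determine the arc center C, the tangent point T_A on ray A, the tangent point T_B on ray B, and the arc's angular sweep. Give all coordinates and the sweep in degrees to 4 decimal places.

bisector direction at 247.7256° = (-0.379044,-0.925379)
center distance |VC| = r/sin(θ/2) = 17.460822/sin(11.0250°) = 91.304891
C = V + |VC|·bis = (-18.8345,-97.4886)
T_A = V + ((C−V)·d_A)·d_A = V + 89.6198·d_A = (-33.4285,-87.9024)
T_B = V + ((C−V)·d_B)·d_B = V + 89.6198·d_B = (-1.7092,-100.8949)
sweep = 180° − θ = 157.9501°

center=(-18.8345,-97.4886) T_A=(-33.4285,-87.9024) T_B=(-1.7092,-100.8949) sweep=157.9501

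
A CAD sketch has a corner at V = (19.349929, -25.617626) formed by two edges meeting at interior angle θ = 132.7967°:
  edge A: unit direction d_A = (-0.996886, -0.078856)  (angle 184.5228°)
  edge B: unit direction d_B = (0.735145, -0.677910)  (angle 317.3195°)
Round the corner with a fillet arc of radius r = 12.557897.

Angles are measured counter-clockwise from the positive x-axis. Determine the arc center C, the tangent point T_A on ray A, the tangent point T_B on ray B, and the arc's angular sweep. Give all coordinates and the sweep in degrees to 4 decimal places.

bisector direction at 250.9211° = (-0.326869,-0.945070)
center distance |VC| = r/sin(θ/2) = 12.557897/sin(66.3983°) = 13.704240
C = V + |VC|·bis = (14.8704,-38.5691)
T_A = V + ((C−V)·d_A)·d_A = V + 5.4868·d_A = (13.8802,-26.0503)
T_B = V + ((C−V)·d_B)·d_B = V + 5.4868·d_B = (23.3836,-29.3372)
sweep = 180° − θ = 47.2033°

center=(14.8704,-38.5691) T_A=(13.8802,-26.0503) T_B=(23.3836,-29.3372) sweep=47.2033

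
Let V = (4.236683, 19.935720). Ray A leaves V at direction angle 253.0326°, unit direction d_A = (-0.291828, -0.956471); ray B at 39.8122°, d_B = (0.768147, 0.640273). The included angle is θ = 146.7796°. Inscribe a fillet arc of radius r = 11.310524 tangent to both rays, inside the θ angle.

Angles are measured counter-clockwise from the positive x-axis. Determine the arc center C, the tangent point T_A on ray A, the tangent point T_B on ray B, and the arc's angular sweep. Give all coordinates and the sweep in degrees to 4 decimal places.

bisector direction at 326.4224° = (0.833138,-0.553066)
center distance |VC| = r/sin(θ/2) = 11.310524/sin(73.3898°) = 11.803045
C = V + |VC|·bis = (14.0702,13.4079)
T_A = V + ((C−V)·d_A)·d_A = V + 3.3740·d_A = (3.2521,16.7086)
T_B = V + ((C−V)·d_B)·d_B = V + 3.3740·d_B = (6.8284,22.0960)
sweep = 180° − θ = 33.2204°

center=(14.0702,13.4079) T_A=(3.2521,16.7086) T_B=(6.8284,22.0960) sweep=33.2204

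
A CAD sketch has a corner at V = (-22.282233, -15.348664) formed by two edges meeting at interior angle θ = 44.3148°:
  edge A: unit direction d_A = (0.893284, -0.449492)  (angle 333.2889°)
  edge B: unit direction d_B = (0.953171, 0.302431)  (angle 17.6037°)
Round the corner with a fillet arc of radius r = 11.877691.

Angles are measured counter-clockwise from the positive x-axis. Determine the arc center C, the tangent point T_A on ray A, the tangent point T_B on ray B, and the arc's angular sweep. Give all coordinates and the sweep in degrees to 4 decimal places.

center=(9.1114,-17.8490) T_A=(3.7725,-28.4592) T_B=(5.5193,-6.5275) sweep=135.6852

bisector direction at 355.4463° = (0.996843,-0.079393)
center distance |VC| = r/sin(θ/2) = 11.877691/sin(22.1574°) = 31.493090
C = V + |VC|·bis = (9.1114,-17.8490)
T_A = V + ((C−V)·d_A)·d_A = V + 29.1674·d_A = (3.7725,-28.4592)
T_B = V + ((C−V)·d_B)·d_B = V + 29.1674·d_B = (5.5193,-6.5275)
sweep = 180° − θ = 135.6852°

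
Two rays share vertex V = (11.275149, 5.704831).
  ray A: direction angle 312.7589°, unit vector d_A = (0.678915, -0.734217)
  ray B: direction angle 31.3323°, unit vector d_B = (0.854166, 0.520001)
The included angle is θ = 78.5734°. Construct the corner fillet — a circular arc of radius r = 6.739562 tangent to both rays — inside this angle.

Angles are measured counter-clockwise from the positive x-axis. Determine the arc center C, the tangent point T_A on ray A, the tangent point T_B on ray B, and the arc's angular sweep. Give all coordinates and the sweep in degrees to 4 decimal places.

bisector direction at 352.0456° = (0.990379,-0.138385)
center distance |VC| = r/sin(θ/2) = 6.739562/sin(39.2867°) = 10.643634
C = V + |VC|·bis = (21.8164,4.2319)
T_A = V + ((C−V)·d_A)·d_A = V + 8.2380·d_A = (16.8681,-0.3437)
T_B = V + ((C−V)·d_B)·d_B = V + 8.2380·d_B = (18.3118,9.9886)
sweep = 180° − θ = 101.4266°

center=(21.8164,4.2319) T_A=(16.8681,-0.3437) T_B=(18.3118,9.9886) sweep=101.4266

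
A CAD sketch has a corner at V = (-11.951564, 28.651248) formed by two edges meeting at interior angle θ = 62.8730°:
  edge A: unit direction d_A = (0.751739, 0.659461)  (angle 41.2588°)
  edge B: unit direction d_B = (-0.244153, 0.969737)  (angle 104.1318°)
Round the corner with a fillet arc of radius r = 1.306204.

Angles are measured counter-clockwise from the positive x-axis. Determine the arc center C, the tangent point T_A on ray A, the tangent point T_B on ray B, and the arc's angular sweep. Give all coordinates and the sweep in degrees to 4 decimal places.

bisector direction at 72.6953° = (0.297453,0.954736)
center distance |VC| = r/sin(θ/2) = 1.306204/sin(31.4365°) = 2.504450
C = V + |VC|·bis = (-11.2066,31.0423)
T_A = V + ((C−V)·d_A)·d_A = V + 2.1368·d_A = (-10.3452,30.0604)
T_B = V + ((C−V)·d_B)·d_B = V + 2.1368·d_B = (-12.4733,30.7234)
sweep = 180° − θ = 117.1270°

center=(-11.2066,31.0423) T_A=(-10.3452,30.0604) T_B=(-12.4733,30.7234) sweep=117.1270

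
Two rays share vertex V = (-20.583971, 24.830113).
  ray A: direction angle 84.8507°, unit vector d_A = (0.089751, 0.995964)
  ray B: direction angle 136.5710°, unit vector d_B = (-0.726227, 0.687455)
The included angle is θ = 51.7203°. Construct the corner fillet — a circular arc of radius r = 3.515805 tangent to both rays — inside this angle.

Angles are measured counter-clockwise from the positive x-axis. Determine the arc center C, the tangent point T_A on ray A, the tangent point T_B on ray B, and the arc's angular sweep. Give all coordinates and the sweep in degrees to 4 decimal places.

bisector direction at 110.7109° = (-0.353652,0.935377)
center distance |VC| = r/sin(θ/2) = 3.515805/sin(25.8602°) = 8.060519
C = V + |VC|·bis = (-23.4346,32.3697)
T_A = V + ((C−V)·d_A)·d_A = V + 7.2533·d_A = (-19.9330,32.0542)
T_B = V + ((C−V)·d_B)·d_B = V + 7.2533·d_B = (-25.8515,29.8165)
sweep = 180° − θ = 128.2797°

center=(-23.4346,32.3697) T_A=(-19.9330,32.0542) T_B=(-25.8515,29.8165) sweep=128.2797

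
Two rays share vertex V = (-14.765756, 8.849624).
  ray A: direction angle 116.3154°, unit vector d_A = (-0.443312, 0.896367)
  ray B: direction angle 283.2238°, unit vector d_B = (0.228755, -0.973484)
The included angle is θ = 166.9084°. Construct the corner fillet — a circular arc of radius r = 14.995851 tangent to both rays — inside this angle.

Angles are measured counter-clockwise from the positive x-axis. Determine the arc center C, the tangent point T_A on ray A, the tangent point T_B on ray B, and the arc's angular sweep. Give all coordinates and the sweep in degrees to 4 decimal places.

center=(-28.9704,3.7442) T_A=(-15.5286,10.3920) T_B=(-14.3721,7.1745) sweep=13.0916

bisector direction at 199.7696° = (-0.941060,-0.338239)
center distance |VC| = r/sin(θ/2) = 14.995851/sin(83.4542°) = 15.094250
C = V + |VC|·bis = (-28.9704,3.7442)
T_A = V + ((C−V)·d_A)·d_A = V + 1.7207·d_A = (-15.5286,10.3920)
T_B = V + ((C−V)·d_B)·d_B = V + 1.7207·d_B = (-14.3721,7.1745)
sweep = 180° − θ = 13.0916°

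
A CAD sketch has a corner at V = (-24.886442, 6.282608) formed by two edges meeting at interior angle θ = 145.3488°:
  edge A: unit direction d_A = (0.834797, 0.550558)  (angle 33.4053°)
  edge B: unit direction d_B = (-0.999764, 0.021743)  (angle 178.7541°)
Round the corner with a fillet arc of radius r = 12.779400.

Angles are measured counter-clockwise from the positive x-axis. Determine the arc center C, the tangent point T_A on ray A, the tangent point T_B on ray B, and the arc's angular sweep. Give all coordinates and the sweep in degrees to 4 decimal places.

center=(-28.5942,19.1457) T_A=(-21.5584,8.4775) T_B=(-28.8721,6.3693) sweep=34.6512

bisector direction at 106.0797° = (-0.276974,0.960877)
center distance |VC| = r/sin(θ/2) = 12.779400/sin(72.6744°) = 13.386788
C = V + |VC|·bis = (-28.5942,19.1457)
T_A = V + ((C−V)·d_A)·d_A = V + 3.9866·d_A = (-21.5584,8.4775)
T_B = V + ((C−V)·d_B)·d_B = V + 3.9866·d_B = (-28.8721,6.3693)
sweep = 180° − θ = 34.6512°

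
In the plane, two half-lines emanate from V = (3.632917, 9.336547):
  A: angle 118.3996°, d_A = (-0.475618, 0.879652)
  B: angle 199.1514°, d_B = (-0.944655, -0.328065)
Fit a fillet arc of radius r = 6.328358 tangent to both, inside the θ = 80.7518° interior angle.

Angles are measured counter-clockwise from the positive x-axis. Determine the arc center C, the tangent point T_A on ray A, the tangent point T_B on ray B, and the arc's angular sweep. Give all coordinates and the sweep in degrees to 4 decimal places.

center=(-5.4734,12.8732) T_A=(0.0933,15.8830) T_B=(-3.3973,6.8950) sweep=99.2482

bisector direction at 158.7755° = (-0.932169,0.362023)
center distance |VC| = r/sin(θ/2) = 6.328358/sin(40.3759°) = 9.769007
C = V + |VC|·bis = (-5.4734,12.8732)
T_A = V + ((C−V)·d_A)·d_A = V + 7.4421·d_A = (0.0933,15.8830)
T_B = V + ((C−V)·d_B)·d_B = V + 7.4421·d_B = (-3.3973,6.8950)
sweep = 180° − θ = 99.2482°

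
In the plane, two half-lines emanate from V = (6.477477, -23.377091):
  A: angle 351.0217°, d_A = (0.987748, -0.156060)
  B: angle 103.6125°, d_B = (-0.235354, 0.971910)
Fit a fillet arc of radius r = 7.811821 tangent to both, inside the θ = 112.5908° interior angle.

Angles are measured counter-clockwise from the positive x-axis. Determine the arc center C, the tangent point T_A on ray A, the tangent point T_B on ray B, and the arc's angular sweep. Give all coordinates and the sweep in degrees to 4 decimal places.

center=(12.8435,-16.4742) T_A=(11.6244,-24.1903) T_B=(5.2511,-18.3127) sweep=67.4092

bisector direction at 47.3171° = (0.677940,0.735117)
center distance |VC| = r/sin(θ/2) = 7.811821/sin(56.2954°) = 9.390229
C = V + |VC|·bis = (12.8435,-16.4742)
T_A = V + ((C−V)·d_A)·d_A = V + 5.2107·d_A = (11.6244,-24.1903)
T_B = V + ((C−V)·d_B)·d_B = V + 5.2107·d_B = (5.2511,-18.3127)
sweep = 180° − θ = 67.4092°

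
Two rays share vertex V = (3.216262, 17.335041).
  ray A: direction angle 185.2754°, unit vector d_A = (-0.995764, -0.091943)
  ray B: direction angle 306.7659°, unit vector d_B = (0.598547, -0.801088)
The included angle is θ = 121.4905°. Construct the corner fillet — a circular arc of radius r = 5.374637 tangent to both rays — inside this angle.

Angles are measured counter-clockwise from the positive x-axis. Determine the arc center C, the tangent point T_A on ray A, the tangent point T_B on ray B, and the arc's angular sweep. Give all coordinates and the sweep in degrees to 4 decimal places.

bisector direction at 246.0206° = (-0.406407,-0.913692)
center distance |VC| = r/sin(θ/2) = 5.374637/sin(60.7452°) = 6.160357
C = V + |VC|·bis = (0.7126,11.7064)
T_A = V + ((C−V)·d_A)·d_A = V + 3.0105·d_A = (0.2185,17.0582)
T_B = V + ((C−V)·d_B)·d_B = V + 3.0105·d_B = (5.0182,14.9233)
sweep = 180° − θ = 58.5095°

center=(0.7126,11.7064) T_A=(0.2185,17.0582) T_B=(5.0182,14.9233) sweep=58.5095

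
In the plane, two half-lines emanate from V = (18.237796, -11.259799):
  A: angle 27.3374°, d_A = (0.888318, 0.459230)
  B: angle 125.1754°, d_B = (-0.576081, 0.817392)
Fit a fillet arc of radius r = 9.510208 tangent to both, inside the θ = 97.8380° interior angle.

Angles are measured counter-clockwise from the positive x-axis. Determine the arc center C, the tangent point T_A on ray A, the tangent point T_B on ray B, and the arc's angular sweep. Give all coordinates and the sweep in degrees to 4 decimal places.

bisector direction at 76.2564° = (0.237577,0.971369)
center distance |VC| = r/sin(θ/2) = 9.510208/sin(48.9190°) = 12.616667
C = V + |VC|·bis = (21.2352,0.9956)
T_A = V + ((C−V)·d_A)·d_A = V + 8.2907·d_A = (25.6026,-7.4525)
T_B = V + ((C−V)·d_B)·d_B = V + 8.2907·d_B = (13.4617,-4.4830)
sweep = 180° − θ = 82.1620°

center=(21.2352,0.9956) T_A=(25.6026,-7.4525) T_B=(13.4617,-4.4830) sweep=82.1620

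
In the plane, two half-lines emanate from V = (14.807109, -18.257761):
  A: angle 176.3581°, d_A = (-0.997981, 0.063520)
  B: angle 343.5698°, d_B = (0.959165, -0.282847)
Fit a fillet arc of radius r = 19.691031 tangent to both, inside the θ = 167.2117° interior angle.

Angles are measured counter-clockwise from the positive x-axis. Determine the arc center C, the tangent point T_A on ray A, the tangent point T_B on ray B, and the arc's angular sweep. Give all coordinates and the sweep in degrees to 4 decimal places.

center=(11.3541,-37.7689) T_A=(12.6049,-18.1176) T_B=(16.9237,-18.8819) sweep=12.7883

bisector direction at 259.9640° = (-0.174268,-0.984698)
center distance |VC| = r/sin(θ/2) = 19.691031/sin(83.6059°) = 19.814290
C = V + |VC|·bis = (11.3541,-37.7689)
T_A = V + ((C−V)·d_A)·d_A = V + 2.2067·d_A = (12.6049,-18.1176)
T_B = V + ((C−V)·d_B)·d_B = V + 2.2067·d_B = (16.9237,-18.8819)
sweep = 180° − θ = 12.7883°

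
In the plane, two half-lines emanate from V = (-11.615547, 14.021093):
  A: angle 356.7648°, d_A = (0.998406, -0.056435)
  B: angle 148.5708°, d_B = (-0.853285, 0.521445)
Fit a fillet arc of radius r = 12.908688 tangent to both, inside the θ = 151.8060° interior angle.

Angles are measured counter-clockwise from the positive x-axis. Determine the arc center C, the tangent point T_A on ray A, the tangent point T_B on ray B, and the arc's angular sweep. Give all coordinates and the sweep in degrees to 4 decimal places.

center=(-7.6505,26.7263) T_A=(-8.3790,13.8381) T_B=(-14.3817,15.7115) sweep=28.1940

bisector direction at 72.6678° = (0.297911,0.954594)
center distance |VC| = r/sin(θ/2) = 12.908688/sin(75.9030°) = 13.309507
C = V + |VC|·bis = (-7.6505,26.7263)
T_A = V + ((C−V)·d_A)·d_A = V + 3.2417·d_A = (-8.3790,13.8381)
T_B = V + ((C−V)·d_B)·d_B = V + 3.2417·d_B = (-14.3817,15.7115)
sweep = 180° − θ = 28.1940°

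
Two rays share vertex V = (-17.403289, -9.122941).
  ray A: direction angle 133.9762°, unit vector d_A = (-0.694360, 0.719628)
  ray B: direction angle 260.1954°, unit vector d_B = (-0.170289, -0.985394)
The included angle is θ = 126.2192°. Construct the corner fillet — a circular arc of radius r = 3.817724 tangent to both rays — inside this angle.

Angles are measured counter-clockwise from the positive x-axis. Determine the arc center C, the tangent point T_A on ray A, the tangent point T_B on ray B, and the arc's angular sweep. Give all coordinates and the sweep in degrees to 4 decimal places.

center=(-21.4949,-10.3806) T_A=(-18.7476,-7.7297) T_B=(-17.7330,-11.0307) sweep=53.7808

bisector direction at 197.0858° = (-0.955866,-0.293803)
center distance |VC| = r/sin(θ/2) = 3.817724/sin(63.1096°) = 4.280568
C = V + |VC|·bis = (-21.4949,-10.3806)
T_A = V + ((C−V)·d_A)·d_A = V + 1.9360·d_A = (-18.7476,-7.7297)
T_B = V + ((C−V)·d_B)·d_B = V + 1.9360·d_B = (-17.7330,-11.0307)
sweep = 180° − θ = 53.7808°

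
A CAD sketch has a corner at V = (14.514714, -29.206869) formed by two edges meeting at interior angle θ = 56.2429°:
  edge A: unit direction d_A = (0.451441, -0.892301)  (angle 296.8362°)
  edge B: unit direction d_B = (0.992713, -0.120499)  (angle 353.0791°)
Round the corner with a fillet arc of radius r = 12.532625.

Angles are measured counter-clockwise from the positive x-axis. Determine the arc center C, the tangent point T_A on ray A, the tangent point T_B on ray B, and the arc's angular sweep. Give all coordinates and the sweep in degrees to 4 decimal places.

center=(36.2841,-44.4739) T_A=(25.1012,-50.1317) T_B=(37.7942,-32.0326) sweep=123.7571

bisector direction at 324.9577° = (0.818728,-0.574182)
center distance |VC| = r/sin(θ/2) = 12.532625/sin(28.1214°) = 26.589234
C = V + |VC|·bis = (36.2841,-44.4739)
T_A = V + ((C−V)·d_A)·d_A = V + 23.4504·d_A = (25.1012,-50.1317)
T_B = V + ((C−V)·d_B)·d_B = V + 23.4504·d_B = (37.7942,-32.0326)
sweep = 180° − θ = 123.7571°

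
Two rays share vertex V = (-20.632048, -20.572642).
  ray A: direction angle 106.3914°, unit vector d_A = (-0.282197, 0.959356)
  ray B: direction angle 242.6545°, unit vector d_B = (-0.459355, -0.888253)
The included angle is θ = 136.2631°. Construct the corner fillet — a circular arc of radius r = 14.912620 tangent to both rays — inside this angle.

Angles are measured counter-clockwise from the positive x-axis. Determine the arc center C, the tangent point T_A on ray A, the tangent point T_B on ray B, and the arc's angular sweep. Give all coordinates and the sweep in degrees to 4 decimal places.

bisector direction at 174.5230° = (-0.995435,0.095447)
center distance |VC| = r/sin(θ/2) = 14.912620/sin(68.1316°) = 16.068915
C = V + |VC|·bis = (-36.6276,-19.0389)
T_A = V + ((C−V)·d_A)·d_A = V + 5.9853·d_A = (-22.3211,-14.8306)
T_B = V + ((C−V)·d_B)·d_B = V + 5.9853·d_B = (-23.3814,-25.8891)
sweep = 180° − θ = 43.7369°

center=(-36.6276,-19.0389) T_A=(-22.3211,-14.8306) T_B=(-23.3814,-25.8891) sweep=43.7369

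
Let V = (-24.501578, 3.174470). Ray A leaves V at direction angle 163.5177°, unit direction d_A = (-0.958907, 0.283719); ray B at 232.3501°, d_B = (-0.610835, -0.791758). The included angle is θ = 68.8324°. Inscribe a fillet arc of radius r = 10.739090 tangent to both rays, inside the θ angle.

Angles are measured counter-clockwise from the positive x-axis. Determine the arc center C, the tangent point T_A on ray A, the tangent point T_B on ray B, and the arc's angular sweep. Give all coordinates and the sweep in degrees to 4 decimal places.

bisector direction at 197.9339° = (-0.951412,-0.307920)
center distance |VC| = r/sin(θ/2) = 10.739090/sin(34.4162°) = 19.000504
C = V + |VC|·bis = (-42.5789,-2.6762)
T_A = V + ((C−V)·d_A)·d_A = V + 15.6745·d_A = (-39.5320,7.6216)
T_B = V + ((C−V)·d_B)·d_B = V + 15.6745·d_B = (-34.0761,-9.2360)
sweep = 180° − θ = 111.1676°

center=(-42.5789,-2.6762) T_A=(-39.5320,7.6216) T_B=(-34.0761,-9.2360) sweep=111.1676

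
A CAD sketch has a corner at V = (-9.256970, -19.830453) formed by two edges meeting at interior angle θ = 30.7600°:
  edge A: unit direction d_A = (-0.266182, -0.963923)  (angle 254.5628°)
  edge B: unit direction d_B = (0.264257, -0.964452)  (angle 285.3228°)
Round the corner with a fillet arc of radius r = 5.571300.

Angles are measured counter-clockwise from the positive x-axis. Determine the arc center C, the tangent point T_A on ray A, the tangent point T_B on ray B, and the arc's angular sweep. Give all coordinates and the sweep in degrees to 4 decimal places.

center=(-9.2779,-40.8368) T_A=(-14.6482,-39.3538) T_B=(-3.9047,-39.3646) sweep=149.2400

bisector direction at 269.9428° = (-0.000998,-1.000000)
center distance |VC| = r/sin(θ/2) = 5.571300/sin(15.3800°) = 21.006369
C = V + |VC|·bis = (-9.2779,-40.8368)
T_A = V + ((C−V)·d_A)·d_A = V + 20.2541·d_A = (-14.6482,-39.3538)
T_B = V + ((C−V)·d_B)·d_B = V + 20.2541·d_B = (-3.9047,-39.3646)
sweep = 180° − θ = 149.2400°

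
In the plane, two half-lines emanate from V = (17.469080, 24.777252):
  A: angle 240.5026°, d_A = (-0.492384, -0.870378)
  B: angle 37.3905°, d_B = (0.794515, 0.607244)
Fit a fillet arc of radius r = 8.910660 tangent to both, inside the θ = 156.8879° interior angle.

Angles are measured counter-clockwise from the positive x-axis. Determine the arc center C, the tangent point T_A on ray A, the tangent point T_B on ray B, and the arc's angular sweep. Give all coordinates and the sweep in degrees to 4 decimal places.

center=(24.3276,18.8040) T_A=(16.5720,23.1914) T_B=(18.9167,25.8836) sweep=23.1121

bisector direction at 318.9466° = (0.754097,-0.656763)
center distance |VC| = r/sin(θ/2) = 8.910660/sin(78.4440°) = 9.095023
C = V + |VC|·bis = (24.3276,18.8040)
T_A = V + ((C−V)·d_A)·d_A = V + 1.8220·d_A = (16.5720,23.1914)
T_B = V + ((C−V)·d_B)·d_B = V + 1.8220·d_B = (18.9167,25.8836)
sweep = 180° − θ = 23.1121°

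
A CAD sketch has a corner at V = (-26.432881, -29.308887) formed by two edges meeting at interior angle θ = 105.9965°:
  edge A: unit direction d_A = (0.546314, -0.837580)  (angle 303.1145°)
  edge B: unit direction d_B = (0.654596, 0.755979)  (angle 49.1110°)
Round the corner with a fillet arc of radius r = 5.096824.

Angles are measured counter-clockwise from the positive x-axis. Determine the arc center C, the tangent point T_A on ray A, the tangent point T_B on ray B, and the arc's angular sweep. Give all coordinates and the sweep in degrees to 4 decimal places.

center=(-20.0655,-29.7415) T_A=(-24.3345,-32.5260) T_B=(-23.9186,-26.4052) sweep=74.0035

bisector direction at 356.1128° = (0.997699,-0.067793)
center distance |VC| = r/sin(θ/2) = 5.096824/sin(52.9982°) = 6.382062
C = V + |VC|·bis = (-20.0655,-29.7415)
T_A = V + ((C−V)·d_A)·d_A = V + 3.8410·d_A = (-24.3345,-32.5260)
T_B = V + ((C−V)·d_B)·d_B = V + 3.8410·d_B = (-23.9186,-26.4052)
sweep = 180° − θ = 74.0035°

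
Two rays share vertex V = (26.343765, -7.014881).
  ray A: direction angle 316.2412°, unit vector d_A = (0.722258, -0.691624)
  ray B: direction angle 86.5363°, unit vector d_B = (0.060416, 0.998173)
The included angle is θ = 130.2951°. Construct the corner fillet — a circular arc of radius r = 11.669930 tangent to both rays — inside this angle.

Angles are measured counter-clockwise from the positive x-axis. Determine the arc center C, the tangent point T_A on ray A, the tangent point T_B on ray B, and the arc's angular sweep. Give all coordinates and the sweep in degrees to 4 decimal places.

center=(38.3189,-2.3246) T_A=(30.2477,-10.7533) T_B=(26.6703,-1.6195) sweep=49.7049

bisector direction at 21.3887° = (0.931127,0.364694)
center distance |VC| = r/sin(θ/2) = 11.669930/sin(65.1475°) = 12.860942
C = V + |VC|·bis = (38.3189,-2.3246)
T_A = V + ((C−V)·d_A)·d_A = V + 5.4052·d_A = (30.2477,-10.7533)
T_B = V + ((C−V)·d_B)·d_B = V + 5.4052·d_B = (26.6703,-1.6195)
sweep = 180° − θ = 49.7049°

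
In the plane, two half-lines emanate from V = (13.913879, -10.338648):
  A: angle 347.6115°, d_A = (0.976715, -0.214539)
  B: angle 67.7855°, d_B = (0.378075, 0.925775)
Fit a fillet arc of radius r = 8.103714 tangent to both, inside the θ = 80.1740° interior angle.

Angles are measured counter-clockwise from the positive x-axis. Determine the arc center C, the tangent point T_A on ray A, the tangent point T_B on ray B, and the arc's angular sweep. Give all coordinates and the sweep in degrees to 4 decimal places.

bisector direction at 27.6985° = (0.885406,0.464819)
center distance |VC| = r/sin(θ/2) = 8.103714/sin(40.0870°) = 12.584383
C = V + |VC|·bis = (25.0562,-4.4892)
T_A = V + ((C−V)·d_A)·d_A = V + 9.6279·d_A = (23.3176,-12.4042)
T_B = V + ((C−V)·d_B)·d_B = V + 9.6279·d_B = (17.5539,-1.4254)
sweep = 180° − θ = 99.8260°

center=(25.0562,-4.4892) T_A=(23.3176,-12.4042) T_B=(17.5539,-1.4254) sweep=99.8260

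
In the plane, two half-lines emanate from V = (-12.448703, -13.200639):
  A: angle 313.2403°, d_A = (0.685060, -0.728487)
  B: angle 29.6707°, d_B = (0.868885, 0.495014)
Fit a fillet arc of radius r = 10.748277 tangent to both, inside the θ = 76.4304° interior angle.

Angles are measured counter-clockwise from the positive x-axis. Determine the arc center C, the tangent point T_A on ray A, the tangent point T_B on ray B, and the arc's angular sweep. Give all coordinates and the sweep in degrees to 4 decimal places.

center=(4.7331,-15.7821) T_A=(-3.0968,-23.1453) T_B=(-0.5874,-6.4431) sweep=103.5696

bisector direction at 351.4555° = (0.988901,-0.148578)
center distance |VC| = r/sin(θ/2) = 10.748277/sin(38.2152°) = 17.374692
C = V + |VC|·bis = (4.7331,-15.7821)
T_A = V + ((C−V)·d_A)·d_A = V + 13.6512·d_A = (-3.0968,-23.1453)
T_B = V + ((C−V)·d_B)·d_B = V + 13.6512·d_B = (-0.5874,-6.4431)
sweep = 180° − θ = 103.5696°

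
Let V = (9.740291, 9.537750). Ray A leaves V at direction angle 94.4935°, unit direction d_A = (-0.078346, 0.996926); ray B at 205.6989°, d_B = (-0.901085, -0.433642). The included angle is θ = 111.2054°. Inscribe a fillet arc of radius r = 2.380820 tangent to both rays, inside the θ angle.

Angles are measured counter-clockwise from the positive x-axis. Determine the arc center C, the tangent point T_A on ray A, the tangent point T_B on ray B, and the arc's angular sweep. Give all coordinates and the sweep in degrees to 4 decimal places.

bisector direction at 150.0962° = (-0.866864,0.498545)
center distance |VC| = r/sin(θ/2) = 2.380820/sin(55.6027°) = 2.885352
C = V + |VC|·bis = (7.2391,10.9762)
T_A = V + ((C−V)·d_A)·d_A = V + 1.6300·d_A = (9.6126,11.1628)
T_B = V + ((C−V)·d_B)·d_B = V + 1.6300·d_B = (8.2715,8.8309)
sweep = 180° − θ = 68.7946°

center=(7.2391,10.9762) T_A=(9.6126,11.1628) T_B=(8.2715,8.8309) sweep=68.7946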